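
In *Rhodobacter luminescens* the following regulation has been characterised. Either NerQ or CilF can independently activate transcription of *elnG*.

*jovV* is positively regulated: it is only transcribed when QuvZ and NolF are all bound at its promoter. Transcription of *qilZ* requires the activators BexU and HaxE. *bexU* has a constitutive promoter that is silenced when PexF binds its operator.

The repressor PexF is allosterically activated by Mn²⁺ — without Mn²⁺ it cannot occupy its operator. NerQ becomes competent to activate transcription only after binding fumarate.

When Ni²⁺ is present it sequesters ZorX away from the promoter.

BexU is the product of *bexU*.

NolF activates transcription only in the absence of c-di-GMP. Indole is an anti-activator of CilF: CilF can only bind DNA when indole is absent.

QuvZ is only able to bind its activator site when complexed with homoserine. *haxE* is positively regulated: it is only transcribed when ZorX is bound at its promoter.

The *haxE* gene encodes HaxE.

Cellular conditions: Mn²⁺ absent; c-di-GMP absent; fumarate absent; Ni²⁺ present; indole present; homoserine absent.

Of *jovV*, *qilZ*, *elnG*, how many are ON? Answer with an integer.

Homoserine is absent, so QuvZ is inactive.
c-di-GMP is absent, so NolF is active.
Required activator QuvZ is absent, so *jovV* is not transcribed.
→ *jovV* is OFF.
Mn²⁺ is absent, so PexF is inactive.
With no repressor bound, *bexU* is transcribed.
So BexU is produced and active.
Ni²⁺ is present, so ZorX is inactive.
Required activator ZorX is absent, so *haxE* is not transcribed.
So HaxE is not produced.
Required activator HaxE is absent, so *qilZ* is not transcribed.
→ *qilZ* is OFF.
Fumarate is absent, so NerQ is inactive.
Indole is present, so CilF is inactive.
No activator is available at the *elnG* promoter, so *elnG* is not transcribed.
→ *elnG* is OFF.
0 of the 3 genes are transcribed.

0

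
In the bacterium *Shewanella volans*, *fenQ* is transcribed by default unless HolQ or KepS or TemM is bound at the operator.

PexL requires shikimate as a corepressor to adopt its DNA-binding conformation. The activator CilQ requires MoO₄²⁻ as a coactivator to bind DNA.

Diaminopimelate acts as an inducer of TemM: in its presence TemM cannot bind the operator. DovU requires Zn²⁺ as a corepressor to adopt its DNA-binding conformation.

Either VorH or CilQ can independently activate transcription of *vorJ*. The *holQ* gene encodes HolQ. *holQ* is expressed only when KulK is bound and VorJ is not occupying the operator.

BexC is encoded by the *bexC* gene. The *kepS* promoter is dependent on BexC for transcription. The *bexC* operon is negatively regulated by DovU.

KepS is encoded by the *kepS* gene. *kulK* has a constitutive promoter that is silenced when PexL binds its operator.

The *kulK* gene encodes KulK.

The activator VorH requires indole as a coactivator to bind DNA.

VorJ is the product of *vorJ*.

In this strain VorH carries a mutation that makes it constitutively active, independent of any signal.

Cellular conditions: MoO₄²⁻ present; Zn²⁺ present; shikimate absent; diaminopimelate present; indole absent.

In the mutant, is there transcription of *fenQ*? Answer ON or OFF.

Shikimate is absent, so PexL is inactive.
With no repressor bound, *kulK* is transcribed.
So KulK is produced and active.
VorH is constitutively active in this strain.
MoO₄²⁻ is present, so CilQ is active.
Activator VorH is present, so *vorJ* is transcribed.
So VorJ is produced and active.
With repressor VorJ bound, *holQ* is not transcribed.
So HolQ is not produced.
Zn²⁺ is present, so DovU is active.
With repressor DovU bound, *bexC* is not transcribed.
So BexC is not produced.
Required activator BexC is absent, so *kepS* is not transcribed.
So KepS is not produced.
Diaminopimelate is present, so TemM is inactive.
With no repressor bound, *fenQ* is transcribed.

ON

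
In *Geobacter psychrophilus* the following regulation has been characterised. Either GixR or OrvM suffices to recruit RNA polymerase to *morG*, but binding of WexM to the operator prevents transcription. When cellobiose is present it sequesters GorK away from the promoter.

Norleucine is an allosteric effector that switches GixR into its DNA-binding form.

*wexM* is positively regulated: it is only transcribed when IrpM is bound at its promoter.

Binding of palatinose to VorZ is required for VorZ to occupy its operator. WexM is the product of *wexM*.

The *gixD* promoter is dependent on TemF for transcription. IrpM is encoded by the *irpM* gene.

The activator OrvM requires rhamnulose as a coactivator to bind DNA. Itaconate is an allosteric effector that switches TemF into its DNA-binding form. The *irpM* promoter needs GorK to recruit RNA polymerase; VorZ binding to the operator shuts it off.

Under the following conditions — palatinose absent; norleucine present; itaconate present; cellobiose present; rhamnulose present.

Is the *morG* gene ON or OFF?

Norleucine is present, so GixR is active.
Cellobiose is present, so GorK is inactive.
Palatinose is absent, so VorZ is inactive.
Required activator GorK is absent, so *irpM* is not transcribed.
So IrpM is not produced.
Required activator IrpM is absent, so *wexM* is not transcribed.
So WexM is not produced.
Rhamnulose is present, so OrvM is active.
Activator GixR is present, so *morG* is transcribed.

ON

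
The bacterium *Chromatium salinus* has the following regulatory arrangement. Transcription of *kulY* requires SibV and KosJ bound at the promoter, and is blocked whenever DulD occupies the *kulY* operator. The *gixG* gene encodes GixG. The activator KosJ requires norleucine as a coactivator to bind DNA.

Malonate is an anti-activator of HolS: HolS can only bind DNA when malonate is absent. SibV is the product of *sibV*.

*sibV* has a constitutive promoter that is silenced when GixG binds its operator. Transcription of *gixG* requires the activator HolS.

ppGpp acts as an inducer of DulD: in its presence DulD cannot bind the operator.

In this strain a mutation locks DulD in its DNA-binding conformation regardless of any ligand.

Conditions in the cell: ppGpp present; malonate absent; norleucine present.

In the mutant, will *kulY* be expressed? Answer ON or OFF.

OFF

Malonate is absent, so HolS is active.
No repressor is bound and HolS is active, so *gixG* is transcribed.
So GixG is produced and active.
With repressor GixG bound, *sibV* is not transcribed.
So SibV is not produced.
DulD is constitutively active in this strain.
Norleucine is present, so KosJ is active.
With repressor DulD bound, *kulY* is not transcribed.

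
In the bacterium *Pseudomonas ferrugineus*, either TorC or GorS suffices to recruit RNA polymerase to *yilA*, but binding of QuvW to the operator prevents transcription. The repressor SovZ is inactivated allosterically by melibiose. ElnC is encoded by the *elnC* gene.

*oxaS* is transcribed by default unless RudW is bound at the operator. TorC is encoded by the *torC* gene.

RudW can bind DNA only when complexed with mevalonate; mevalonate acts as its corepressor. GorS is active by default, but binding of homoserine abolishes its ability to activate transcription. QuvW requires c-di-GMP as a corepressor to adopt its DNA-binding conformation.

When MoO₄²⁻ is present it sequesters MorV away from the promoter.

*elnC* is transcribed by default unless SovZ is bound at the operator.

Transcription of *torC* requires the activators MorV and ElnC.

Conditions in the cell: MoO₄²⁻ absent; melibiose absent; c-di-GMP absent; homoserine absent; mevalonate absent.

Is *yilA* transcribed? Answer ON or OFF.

ON

MoO₄²⁻ is absent, so MorV is active.
Melibiose is absent, so SovZ is active.
With repressor SovZ bound, *elnC* is not transcribed.
So ElnC is not produced.
Required activator ElnC is absent, so *torC* is not transcribed.
So TorC is not produced.
Homoserine is absent, so GorS is active.
c-di-GMP is absent, so QuvW is inactive.
Activator GorS is present, so *yilA* is transcribed.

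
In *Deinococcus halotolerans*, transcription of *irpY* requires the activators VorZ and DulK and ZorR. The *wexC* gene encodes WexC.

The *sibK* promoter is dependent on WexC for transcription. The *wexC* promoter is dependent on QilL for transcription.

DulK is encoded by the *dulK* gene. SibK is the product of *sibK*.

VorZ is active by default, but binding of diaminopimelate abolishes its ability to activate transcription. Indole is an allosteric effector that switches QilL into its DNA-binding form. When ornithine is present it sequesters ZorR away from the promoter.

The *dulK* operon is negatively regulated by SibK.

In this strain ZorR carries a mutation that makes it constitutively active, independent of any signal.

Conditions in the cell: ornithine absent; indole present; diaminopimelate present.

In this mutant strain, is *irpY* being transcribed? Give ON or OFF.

Diaminopimelate is present, so VorZ is inactive.
Indole is present, so QilL is active.
No repressor is bound and QilL is active, so *wexC* is transcribed.
So WexC is produced and active.
No repressor is bound and WexC is active, so *sibK* is transcribed.
So SibK is produced and active.
With repressor SibK bound, *dulK* is not transcribed.
So DulK is not produced.
ZorR is constitutively active in this strain.
Required activator VorZ is absent, so *irpY* is not transcribed.

OFF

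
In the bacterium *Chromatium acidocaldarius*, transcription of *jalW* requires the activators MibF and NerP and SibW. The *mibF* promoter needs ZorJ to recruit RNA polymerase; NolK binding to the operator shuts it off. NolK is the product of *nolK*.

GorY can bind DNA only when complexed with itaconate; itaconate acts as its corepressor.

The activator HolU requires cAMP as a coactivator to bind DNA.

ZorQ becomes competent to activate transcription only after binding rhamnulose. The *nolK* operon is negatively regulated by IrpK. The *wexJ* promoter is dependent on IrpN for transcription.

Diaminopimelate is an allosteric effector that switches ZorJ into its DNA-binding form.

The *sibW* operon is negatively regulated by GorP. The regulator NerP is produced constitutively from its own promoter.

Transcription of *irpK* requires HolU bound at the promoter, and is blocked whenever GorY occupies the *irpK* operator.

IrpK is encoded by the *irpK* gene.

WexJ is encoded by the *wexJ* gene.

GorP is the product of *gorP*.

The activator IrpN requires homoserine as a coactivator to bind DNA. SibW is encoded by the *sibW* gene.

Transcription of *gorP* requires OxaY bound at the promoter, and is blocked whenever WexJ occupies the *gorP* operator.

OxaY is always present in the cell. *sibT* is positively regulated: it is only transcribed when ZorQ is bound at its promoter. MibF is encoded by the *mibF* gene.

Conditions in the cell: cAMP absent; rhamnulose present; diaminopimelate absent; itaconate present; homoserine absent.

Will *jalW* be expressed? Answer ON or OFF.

Diaminopimelate is absent, so ZorJ is inactive.
Itaconate is present, so GorY is active.
cAMP is absent, so HolU is inactive.
With repressor GorY bound, *irpK* is not transcribed.
So IrpK is not produced.
With no repressor bound, *nolK* is transcribed.
So NolK is produced and active.
With repressor NolK bound, *mibF* is not transcribed.
So MibF is not produced.
NerP is produced constitutively and is active.
OxaY is produced constitutively and is active.
Homoserine is absent, so IrpN is inactive.
Required activator IrpN is absent, so *wexJ* is not transcribed.
So WexJ is not produced.
No repressor is bound and OxaY is active, so *gorP* is transcribed.
So GorP is produced and active.
With repressor GorP bound, *sibW* is not transcribed.
So SibW is not produced.
Required activator MibF is absent, so *jalW* is not transcribed.

OFF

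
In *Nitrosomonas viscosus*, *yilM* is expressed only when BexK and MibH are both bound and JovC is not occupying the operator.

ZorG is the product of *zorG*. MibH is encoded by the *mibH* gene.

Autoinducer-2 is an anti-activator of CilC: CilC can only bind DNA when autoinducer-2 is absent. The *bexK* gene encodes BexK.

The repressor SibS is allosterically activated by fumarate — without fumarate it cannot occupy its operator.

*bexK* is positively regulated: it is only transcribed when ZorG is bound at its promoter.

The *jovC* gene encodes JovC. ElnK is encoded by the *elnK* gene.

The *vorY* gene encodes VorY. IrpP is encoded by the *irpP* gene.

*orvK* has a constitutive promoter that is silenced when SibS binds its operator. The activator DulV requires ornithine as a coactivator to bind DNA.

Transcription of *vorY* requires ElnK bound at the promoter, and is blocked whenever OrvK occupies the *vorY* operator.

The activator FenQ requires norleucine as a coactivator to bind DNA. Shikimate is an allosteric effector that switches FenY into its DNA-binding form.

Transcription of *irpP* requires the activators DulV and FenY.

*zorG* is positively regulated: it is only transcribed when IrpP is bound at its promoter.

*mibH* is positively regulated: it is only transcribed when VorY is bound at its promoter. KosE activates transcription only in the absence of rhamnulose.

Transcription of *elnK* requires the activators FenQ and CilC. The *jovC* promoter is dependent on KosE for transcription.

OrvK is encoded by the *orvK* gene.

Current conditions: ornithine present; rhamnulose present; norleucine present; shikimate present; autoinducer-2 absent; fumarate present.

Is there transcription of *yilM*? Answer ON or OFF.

Ornithine is present, so DulV is active.
Shikimate is present, so FenY is active.
No repressor is bound and DulV and FenY are active, so *irpP* is transcribed.
So IrpP is produced and active.
No repressor is bound and IrpP is active, so *zorG* is transcribed.
So ZorG is produced and active.
No repressor is bound and ZorG is active, so *bexK* is transcribed.
So BexK is produced and active.
Rhamnulose is present, so KosE is inactive.
Required activator KosE is absent, so *jovC* is not transcribed.
So JovC is not produced.
Norleucine is present, so FenQ is active.
Autoinducer-2 is absent, so CilC is active.
No repressor is bound and FenQ and CilC are active, so *elnK* is transcribed.
So ElnK is produced and active.
Fumarate is present, so SibS is active.
With repressor SibS bound, *orvK* is not transcribed.
So OrvK is not produced.
No repressor is bound and ElnK is active, so *vorY* is transcribed.
So VorY is produced and active.
No repressor is bound and VorY is active, so *mibH* is transcribed.
So MibH is produced and active.
No repressor is bound and BexK and MibH are active, so *yilM* is transcribed.

ON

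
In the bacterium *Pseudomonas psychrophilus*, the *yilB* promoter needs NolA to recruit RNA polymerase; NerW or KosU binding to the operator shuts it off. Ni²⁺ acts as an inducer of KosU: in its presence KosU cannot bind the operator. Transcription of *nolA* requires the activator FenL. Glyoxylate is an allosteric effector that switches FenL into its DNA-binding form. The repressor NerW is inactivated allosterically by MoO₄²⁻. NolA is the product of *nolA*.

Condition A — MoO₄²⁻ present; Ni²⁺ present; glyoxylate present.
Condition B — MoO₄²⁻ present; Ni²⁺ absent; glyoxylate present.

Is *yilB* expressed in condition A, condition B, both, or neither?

A only

Condition A:
MoO₄²⁻ is present, so NerW is inactive.
Ni²⁺ is present, so KosU is inactive.
Glyoxylate is present, so FenL is active.
No repressor is bound and FenL is active, so *nolA* is transcribed.
So NolA is produced and active.
No repressor is bound and NolA is active, so *yilB* is transcribed.
→ *yilB* is ON in A.
Condition B:
MoO₄²⁻ is present, so NerW is inactive.
Ni²⁺ is absent, so KosU is active.
Glyoxylate is present, so FenL is active.
No repressor is bound and FenL is active, so *nolA* is transcribed.
So NolA is produced and active.
With repressor KosU bound, *yilB* is not transcribed.
→ *yilB* is OFF in B.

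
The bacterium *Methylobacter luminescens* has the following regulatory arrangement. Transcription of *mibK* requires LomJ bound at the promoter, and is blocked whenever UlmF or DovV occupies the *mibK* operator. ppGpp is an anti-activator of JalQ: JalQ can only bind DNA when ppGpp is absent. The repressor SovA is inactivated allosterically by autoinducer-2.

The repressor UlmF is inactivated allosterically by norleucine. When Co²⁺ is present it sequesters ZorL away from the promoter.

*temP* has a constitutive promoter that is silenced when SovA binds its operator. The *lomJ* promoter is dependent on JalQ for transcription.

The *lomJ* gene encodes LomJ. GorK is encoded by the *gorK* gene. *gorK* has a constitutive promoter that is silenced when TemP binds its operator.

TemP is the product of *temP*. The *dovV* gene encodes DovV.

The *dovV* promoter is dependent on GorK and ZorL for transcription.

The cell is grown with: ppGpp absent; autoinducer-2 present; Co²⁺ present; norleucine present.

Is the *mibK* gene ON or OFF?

Norleucine is present, so UlmF is inactive.
ppGpp is absent, so JalQ is active.
No repressor is bound and JalQ is active, so *lomJ* is transcribed.
So LomJ is produced and active.
Autoinducer-2 is present, so SovA is inactive.
With no repressor bound, *temP* is transcribed.
So TemP is produced and active.
With repressor TemP bound, *gorK* is not transcribed.
So GorK is not produced.
Co²⁺ is present, so ZorL is inactive.
Required activator GorK is absent, so *dovV* is not transcribed.
So DovV is not produced.
No repressor is bound and LomJ is active, so *mibK* is transcribed.

ON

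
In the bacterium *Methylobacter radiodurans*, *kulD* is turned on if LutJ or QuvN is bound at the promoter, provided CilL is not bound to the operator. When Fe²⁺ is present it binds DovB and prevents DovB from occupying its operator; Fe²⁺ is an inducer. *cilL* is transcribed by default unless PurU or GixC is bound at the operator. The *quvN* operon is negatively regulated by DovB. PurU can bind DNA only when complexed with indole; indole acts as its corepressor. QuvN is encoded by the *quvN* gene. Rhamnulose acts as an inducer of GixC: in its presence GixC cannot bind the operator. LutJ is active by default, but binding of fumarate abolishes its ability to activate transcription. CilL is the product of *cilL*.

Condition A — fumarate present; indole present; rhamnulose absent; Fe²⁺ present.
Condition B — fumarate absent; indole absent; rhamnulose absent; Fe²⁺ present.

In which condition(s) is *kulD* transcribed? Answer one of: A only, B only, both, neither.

both

Condition A:
Fumarate is present, so LutJ is inactive.
Indole is present, so PurU is active.
Rhamnulose is absent, so GixC is active.
With repressor PurU bound, *cilL* is not transcribed.
So CilL is not produced.
Fe²⁺ is present, so DovB is inactive.
With no repressor bound, *quvN* is transcribed.
So QuvN is produced and active.
Activator QuvN is present, so *kulD* is transcribed.
→ *kulD* is ON in A.
Condition B:
Fumarate is absent, so LutJ is active.
Indole is absent, so PurU is inactive.
Rhamnulose is absent, so GixC is active.
With repressor GixC bound, *cilL* is not transcribed.
So CilL is not produced.
Fe²⁺ is present, so DovB is inactive.
With no repressor bound, *quvN* is transcribed.
So QuvN is produced and active.
Activator LutJ is present, so *kulD* is transcribed.
→ *kulD* is ON in B.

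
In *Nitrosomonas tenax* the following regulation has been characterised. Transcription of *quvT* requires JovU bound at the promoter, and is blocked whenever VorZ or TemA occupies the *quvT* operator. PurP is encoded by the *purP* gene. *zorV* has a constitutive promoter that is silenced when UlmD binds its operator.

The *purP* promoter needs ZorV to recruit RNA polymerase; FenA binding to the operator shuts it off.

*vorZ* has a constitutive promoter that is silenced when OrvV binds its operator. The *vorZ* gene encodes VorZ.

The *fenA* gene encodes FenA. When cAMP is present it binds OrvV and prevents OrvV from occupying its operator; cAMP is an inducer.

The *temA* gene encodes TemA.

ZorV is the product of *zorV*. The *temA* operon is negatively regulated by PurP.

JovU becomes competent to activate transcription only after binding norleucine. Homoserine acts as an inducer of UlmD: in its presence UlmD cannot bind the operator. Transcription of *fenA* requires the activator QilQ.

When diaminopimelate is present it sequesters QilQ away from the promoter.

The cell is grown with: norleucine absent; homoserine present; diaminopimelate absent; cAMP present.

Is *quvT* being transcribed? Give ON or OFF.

Norleucine is absent, so JovU is inactive.
cAMP is present, so OrvV is inactive.
With no repressor bound, *vorZ* is transcribed.
So VorZ is produced and active.
Diaminopimelate is absent, so QilQ is active.
No repressor is bound and QilQ is active, so *fenA* is transcribed.
So FenA is produced and active.
Homoserine is present, so UlmD is inactive.
With no repressor bound, *zorV* is transcribed.
So ZorV is produced and active.
With repressor FenA bound, *purP* is not transcribed.
So PurP is not produced.
With no repressor bound, *temA* is transcribed.
So TemA is produced and active.
With repressor VorZ bound, *quvT* is not transcribed.

OFF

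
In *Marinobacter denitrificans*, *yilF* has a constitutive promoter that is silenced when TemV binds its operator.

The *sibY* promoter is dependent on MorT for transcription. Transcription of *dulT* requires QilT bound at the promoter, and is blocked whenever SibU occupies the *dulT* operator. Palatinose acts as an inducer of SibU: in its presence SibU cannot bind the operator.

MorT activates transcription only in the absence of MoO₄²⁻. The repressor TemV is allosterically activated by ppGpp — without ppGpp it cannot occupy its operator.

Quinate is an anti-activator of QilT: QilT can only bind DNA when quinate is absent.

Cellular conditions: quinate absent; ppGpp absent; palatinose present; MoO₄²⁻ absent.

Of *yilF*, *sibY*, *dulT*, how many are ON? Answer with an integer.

3

ppGpp is absent, so TemV is inactive.
With no repressor bound, *yilF* is transcribed.
→ *yilF* is ON.
MoO₄²⁻ is absent, so MorT is active.
No repressor is bound and MorT is active, so *sibY* is transcribed.
→ *sibY* is ON.
Quinate is absent, so QilT is active.
Palatinose is present, so SibU is inactive.
No repressor is bound and QilT is active, so *dulT* is transcribed.
→ *dulT* is ON.
3 of the 3 genes are transcribed.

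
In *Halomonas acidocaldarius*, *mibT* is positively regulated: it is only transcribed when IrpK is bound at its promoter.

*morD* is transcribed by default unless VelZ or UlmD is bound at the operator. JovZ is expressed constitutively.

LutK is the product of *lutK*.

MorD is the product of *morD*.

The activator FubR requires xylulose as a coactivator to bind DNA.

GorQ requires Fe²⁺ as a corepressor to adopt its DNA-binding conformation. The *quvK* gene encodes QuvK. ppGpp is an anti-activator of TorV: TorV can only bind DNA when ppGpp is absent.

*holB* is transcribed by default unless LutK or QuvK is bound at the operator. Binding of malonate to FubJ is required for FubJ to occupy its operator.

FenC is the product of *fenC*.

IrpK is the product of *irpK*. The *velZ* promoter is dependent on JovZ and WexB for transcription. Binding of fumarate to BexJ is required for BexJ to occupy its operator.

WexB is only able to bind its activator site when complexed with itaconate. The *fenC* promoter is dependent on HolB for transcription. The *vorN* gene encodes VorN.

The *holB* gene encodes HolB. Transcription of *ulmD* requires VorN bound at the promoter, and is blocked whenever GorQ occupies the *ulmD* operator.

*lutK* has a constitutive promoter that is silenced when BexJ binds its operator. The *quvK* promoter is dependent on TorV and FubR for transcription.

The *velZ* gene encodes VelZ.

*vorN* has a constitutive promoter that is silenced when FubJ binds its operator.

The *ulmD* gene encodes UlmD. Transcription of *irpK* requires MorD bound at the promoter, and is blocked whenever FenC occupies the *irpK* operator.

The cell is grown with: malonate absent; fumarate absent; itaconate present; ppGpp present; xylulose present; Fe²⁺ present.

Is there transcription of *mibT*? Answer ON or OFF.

Fumarate is absent, so BexJ is inactive.
With no repressor bound, *lutK* is transcribed.
So LutK is produced and active.
ppGpp is present, so TorV is inactive.
Xylulose is present, so FubR is active.
Required activator TorV is absent, so *quvK* is not transcribed.
So QuvK is not produced.
With repressor LutK bound, *holB* is not transcribed.
So HolB is not produced.
Required activator HolB is absent, so *fenC* is not transcribed.
So FenC is not produced.
JovZ is produced constitutively and is active.
Itaconate is present, so WexB is active.
No repressor is bound and JovZ and WexB are active, so *velZ* is transcribed.
So VelZ is produced and active.
Fe²⁺ is present, so GorQ is active.
Malonate is absent, so FubJ is inactive.
With no repressor bound, *vorN* is transcribed.
So VorN is produced and active.
With repressor GorQ bound, *ulmD* is not transcribed.
So UlmD is not produced.
With repressor VelZ bound, *morD* is not transcribed.
So MorD is not produced.
Required activator MorD is absent, so *irpK* is not transcribed.
So IrpK is not produced.
Required activator IrpK is absent, so *mibT* is not transcribed.

OFF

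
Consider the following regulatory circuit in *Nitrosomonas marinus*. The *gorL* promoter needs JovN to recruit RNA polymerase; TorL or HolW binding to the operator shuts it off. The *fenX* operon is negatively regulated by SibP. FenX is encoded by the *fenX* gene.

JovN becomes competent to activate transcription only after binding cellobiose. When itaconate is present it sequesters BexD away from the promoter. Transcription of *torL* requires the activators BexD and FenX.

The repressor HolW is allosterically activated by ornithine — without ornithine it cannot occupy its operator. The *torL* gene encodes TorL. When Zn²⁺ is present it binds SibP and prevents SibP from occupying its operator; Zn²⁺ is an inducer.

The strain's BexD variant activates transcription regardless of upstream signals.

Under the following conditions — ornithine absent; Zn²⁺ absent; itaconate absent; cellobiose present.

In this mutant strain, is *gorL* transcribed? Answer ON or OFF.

ON

Cellobiose is present, so JovN is active.
BexD is constitutively active in this strain.
Zn²⁺ is absent, so SibP is active.
With repressor SibP bound, *fenX* is not transcribed.
So FenX is not produced.
Required activator FenX is absent, so *torL* is not transcribed.
So TorL is not produced.
Ornithine is absent, so HolW is inactive.
No repressor is bound and JovN is active, so *gorL* is transcribed.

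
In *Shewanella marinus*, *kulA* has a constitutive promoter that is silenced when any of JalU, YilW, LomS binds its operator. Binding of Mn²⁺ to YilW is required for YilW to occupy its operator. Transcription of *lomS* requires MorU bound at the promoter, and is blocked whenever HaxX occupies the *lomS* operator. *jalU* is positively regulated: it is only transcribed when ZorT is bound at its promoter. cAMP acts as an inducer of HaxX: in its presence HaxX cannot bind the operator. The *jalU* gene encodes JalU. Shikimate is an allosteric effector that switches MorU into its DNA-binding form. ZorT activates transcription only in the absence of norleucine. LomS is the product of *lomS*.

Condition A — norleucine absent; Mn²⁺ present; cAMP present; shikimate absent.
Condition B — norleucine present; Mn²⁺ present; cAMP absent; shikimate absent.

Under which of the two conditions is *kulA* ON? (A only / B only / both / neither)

neither

Condition A:
Norleucine is absent, so ZorT is active.
No repressor is bound and ZorT is active, so *jalU* is transcribed.
So JalU is produced and active.
Mn²⁺ is present, so YilW is active.
cAMP is present, so HaxX is inactive.
Shikimate is absent, so MorU is inactive.
Required activator MorU is absent, so *lomS* is not transcribed.
So LomS is not produced.
With repressor JalU bound, *kulA* is not transcribed.
→ *kulA* is OFF in A.
Condition B:
Norleucine is present, so ZorT is inactive.
Required activator ZorT is absent, so *jalU* is not transcribed.
So JalU is not produced.
Mn²⁺ is present, so YilW is active.
cAMP is absent, so HaxX is active.
Shikimate is absent, so MorU is inactive.
With repressor HaxX bound, *lomS* is not transcribed.
So LomS is not produced.
With repressor YilW bound, *kulA* is not transcribed.
→ *kulA* is OFF in B.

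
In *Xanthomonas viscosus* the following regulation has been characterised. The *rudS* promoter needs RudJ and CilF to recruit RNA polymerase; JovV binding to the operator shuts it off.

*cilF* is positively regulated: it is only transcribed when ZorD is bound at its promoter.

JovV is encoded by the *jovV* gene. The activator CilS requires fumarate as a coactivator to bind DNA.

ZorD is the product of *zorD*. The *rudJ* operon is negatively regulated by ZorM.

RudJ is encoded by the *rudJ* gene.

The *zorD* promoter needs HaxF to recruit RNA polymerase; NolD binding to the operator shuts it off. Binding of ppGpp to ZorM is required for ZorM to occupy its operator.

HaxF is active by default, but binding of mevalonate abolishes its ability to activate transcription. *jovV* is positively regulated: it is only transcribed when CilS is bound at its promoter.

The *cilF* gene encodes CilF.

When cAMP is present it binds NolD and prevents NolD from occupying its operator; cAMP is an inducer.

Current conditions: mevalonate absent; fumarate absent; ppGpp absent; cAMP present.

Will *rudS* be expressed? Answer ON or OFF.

ppGpp is absent, so ZorM is inactive.
With no repressor bound, *rudJ* is transcribed.
So RudJ is produced and active.
Mevalonate is absent, so HaxF is active.
cAMP is present, so NolD is inactive.
No repressor is bound and HaxF is active, so *zorD* is transcribed.
So ZorD is produced and active.
No repressor is bound and ZorD is active, so *cilF* is transcribed.
So CilF is produced and active.
Fumarate is absent, so CilS is inactive.
Required activator CilS is absent, so *jovV* is not transcribed.
So JovV is not produced.
No repressor is bound and RudJ and CilF are active, so *rudS* is transcribed.

ON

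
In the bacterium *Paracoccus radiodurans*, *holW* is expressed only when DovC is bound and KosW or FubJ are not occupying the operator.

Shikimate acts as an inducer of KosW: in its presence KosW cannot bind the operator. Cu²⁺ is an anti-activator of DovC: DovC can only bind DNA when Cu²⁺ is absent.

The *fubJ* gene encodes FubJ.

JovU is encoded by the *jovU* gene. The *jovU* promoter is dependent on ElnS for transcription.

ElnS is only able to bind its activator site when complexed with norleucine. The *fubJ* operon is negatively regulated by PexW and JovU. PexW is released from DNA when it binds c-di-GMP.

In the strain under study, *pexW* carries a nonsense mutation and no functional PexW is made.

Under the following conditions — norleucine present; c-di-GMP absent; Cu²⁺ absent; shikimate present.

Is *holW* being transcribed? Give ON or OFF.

Cu²⁺ is absent, so DovC is active.
Shikimate is present, so KosW is inactive.
PexW is non-functional in this strain, so it has no effect.
Norleucine is present, so ElnS is active.
No repressor is bound and ElnS is active, so *jovU* is transcribed.
So JovU is produced and active.
With repressor JovU bound, *fubJ* is not transcribed.
So FubJ is not produced.
No repressor is bound and DovC is active, so *holW* is transcribed.

ON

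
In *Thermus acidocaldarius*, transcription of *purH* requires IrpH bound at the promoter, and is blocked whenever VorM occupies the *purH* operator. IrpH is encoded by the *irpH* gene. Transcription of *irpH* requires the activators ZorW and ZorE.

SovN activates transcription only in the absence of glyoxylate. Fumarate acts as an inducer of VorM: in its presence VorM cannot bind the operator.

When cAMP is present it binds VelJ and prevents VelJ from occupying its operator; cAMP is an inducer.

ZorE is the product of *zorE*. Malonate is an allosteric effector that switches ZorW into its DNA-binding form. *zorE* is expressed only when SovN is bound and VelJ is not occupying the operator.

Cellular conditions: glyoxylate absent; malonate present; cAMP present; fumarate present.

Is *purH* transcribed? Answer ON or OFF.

Fumarate is present, so VorM is inactive.
Malonate is present, so ZorW is active.
Glyoxylate is absent, so SovN is active.
cAMP is present, so VelJ is inactive.
No repressor is bound and SovN is active, so *zorE* is transcribed.
So ZorE is produced and active.
No repressor is bound and ZorW and ZorE are active, so *irpH* is transcribed.
So IrpH is produced and active.
No repressor is bound and IrpH is active, so *purH* is transcribed.

ON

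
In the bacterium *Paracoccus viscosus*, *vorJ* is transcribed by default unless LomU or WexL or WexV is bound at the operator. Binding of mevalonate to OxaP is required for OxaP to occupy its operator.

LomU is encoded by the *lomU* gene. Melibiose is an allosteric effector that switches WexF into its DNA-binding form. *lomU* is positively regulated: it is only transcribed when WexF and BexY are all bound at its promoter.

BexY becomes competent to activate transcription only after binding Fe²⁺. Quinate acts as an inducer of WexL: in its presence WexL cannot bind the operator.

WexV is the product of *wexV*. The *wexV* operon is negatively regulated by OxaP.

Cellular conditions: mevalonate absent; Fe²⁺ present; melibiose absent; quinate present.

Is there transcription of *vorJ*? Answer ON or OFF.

Melibiose is absent, so WexF is inactive.
Fe²⁺ is present, so BexY is active.
Required activator WexF is absent, so *lomU* is not transcribed.
So LomU is not produced.
Quinate is present, so WexL is inactive.
Mevalonate is absent, so OxaP is inactive.
With no repressor bound, *wexV* is transcribed.
So WexV is produced and active.
With repressor WexV bound, *vorJ* is not transcribed.

OFF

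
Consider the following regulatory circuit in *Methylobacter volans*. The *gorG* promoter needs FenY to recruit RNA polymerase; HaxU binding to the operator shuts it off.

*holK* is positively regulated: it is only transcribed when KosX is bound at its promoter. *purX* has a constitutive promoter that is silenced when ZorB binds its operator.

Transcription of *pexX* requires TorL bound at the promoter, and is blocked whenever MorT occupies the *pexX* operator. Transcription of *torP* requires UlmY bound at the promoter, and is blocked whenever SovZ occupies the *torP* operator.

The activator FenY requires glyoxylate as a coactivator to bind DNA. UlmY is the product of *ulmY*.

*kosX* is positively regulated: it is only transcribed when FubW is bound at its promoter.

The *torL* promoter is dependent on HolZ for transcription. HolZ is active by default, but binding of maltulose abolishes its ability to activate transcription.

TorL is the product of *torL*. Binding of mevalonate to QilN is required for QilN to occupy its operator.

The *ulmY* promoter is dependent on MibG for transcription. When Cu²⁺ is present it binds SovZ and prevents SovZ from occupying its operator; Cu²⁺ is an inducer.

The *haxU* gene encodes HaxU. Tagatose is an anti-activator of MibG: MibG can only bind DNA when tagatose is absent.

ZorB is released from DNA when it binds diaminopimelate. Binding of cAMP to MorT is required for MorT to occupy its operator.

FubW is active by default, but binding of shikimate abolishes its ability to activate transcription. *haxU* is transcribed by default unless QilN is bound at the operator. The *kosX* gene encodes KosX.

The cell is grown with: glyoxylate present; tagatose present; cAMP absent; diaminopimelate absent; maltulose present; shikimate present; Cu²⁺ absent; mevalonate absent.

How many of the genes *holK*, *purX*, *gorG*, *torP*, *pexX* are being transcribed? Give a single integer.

0

Shikimate is present, so FubW is inactive.
Required activator FubW is absent, so *kosX* is not transcribed.
So KosX is not produced.
Required activator KosX is absent, so *holK* is not transcribed.
→ *holK* is OFF.
Diaminopimelate is absent, so ZorB is active.
With repressor ZorB bound, *purX* is not transcribed.
→ *purX* is OFF.
Mevalonate is absent, so QilN is inactive.
With no repressor bound, *haxU* is transcribed.
So HaxU is produced and active.
Glyoxylate is present, so FenY is active.
With repressor HaxU bound, *gorG* is not transcribed.
→ *gorG* is OFF.
Tagatose is present, so MibG is inactive.
Required activator MibG is absent, so *ulmY* is not transcribed.
So UlmY is not produced.
Cu²⁺ is absent, so SovZ is active.
With repressor SovZ bound, *torP* is not transcribed.
→ *torP* is OFF.
cAMP is absent, so MorT is inactive.
Maltulose is present, so HolZ is inactive.
Required activator HolZ is absent, so *torL* is not transcribed.
So TorL is not produced.
Required activator TorL is absent, so *pexX* is not transcribed.
→ *pexX* is OFF.
0 of the 5 genes are transcribed.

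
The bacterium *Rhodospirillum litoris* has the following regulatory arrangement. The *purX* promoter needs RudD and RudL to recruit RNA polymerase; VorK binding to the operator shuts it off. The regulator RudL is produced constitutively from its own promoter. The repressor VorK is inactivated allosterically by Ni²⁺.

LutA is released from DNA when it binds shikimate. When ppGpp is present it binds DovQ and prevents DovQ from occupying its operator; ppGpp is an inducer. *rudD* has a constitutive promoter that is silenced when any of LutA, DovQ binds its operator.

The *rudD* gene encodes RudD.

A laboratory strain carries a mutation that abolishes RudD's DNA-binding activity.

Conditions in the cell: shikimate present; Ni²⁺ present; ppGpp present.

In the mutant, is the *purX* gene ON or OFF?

OFF

Ni²⁺ is present, so VorK is inactive.
RudD is non-functional in this strain, so it has no effect.
RudL is produced constitutively and is active.
Required activator RudD is absent, so *purX* is not transcribed.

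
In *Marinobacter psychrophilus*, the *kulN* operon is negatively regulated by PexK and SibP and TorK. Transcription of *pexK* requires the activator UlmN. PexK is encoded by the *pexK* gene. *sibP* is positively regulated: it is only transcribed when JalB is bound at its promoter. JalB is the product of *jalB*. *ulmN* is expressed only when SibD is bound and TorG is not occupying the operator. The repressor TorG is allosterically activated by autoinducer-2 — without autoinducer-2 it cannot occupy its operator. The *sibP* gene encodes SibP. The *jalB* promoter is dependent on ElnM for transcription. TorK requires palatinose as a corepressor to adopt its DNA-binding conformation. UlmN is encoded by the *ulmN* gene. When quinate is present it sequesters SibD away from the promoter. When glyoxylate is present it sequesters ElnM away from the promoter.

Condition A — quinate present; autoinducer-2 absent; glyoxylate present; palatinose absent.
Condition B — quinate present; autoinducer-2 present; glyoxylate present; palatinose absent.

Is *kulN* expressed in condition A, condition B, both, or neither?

both

Condition A:
Quinate is present, so SibD is inactive.
Autoinducer-2 is absent, so TorG is inactive.
Required activator SibD is absent, so *ulmN* is not transcribed.
So UlmN is not produced.
Required activator UlmN is absent, so *pexK* is not transcribed.
So PexK is not produced.
Glyoxylate is present, so ElnM is inactive.
Required activator ElnM is absent, so *jalB* is not transcribed.
So JalB is not produced.
Required activator JalB is absent, so *sibP* is not transcribed.
So SibP is not produced.
Palatinose is absent, so TorK is inactive.
With no repressor bound, *kulN* is transcribed.
→ *kulN* is ON in A.
Condition B:
Quinate is present, so SibD is inactive.
Autoinducer-2 is present, so TorG is active.
With repressor TorG bound, *ulmN* is not transcribed.
So UlmN is not produced.
Required activator UlmN is absent, so *pexK* is not transcribed.
So PexK is not produced.
Glyoxylate is present, so ElnM is inactive.
Required activator ElnM is absent, so *jalB* is not transcribed.
So JalB is not produced.
Required activator JalB is absent, so *sibP* is not transcribed.
So SibP is not produced.
Palatinose is absent, so TorK is inactive.
With no repressor bound, *kulN* is transcribed.
→ *kulN* is ON in B.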